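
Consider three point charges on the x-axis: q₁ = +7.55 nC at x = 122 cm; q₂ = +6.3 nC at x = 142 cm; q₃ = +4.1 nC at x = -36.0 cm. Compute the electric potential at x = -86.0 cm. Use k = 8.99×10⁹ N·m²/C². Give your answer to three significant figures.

The total potential is the scalar sum of each charge's contribution, V = Σ kqᵢ/rᵢ.
Distances from the field point to each charge: r₁ = 2.08 m, r₂ = 2.28 m, r₃ = 0.500 m.
V = k[(7.55×10⁻⁹)/(2.08) + (6.30×10⁻⁹)/(2.28) + (4.10×10⁻⁹)/(0.500)] = 131 V.

131 V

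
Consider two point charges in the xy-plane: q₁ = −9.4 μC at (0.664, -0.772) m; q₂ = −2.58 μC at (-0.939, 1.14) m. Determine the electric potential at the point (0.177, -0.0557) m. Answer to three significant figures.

-1.12×10⁵ V

The total potential is the scalar sum of each charge's contribution, V = Σ kqᵢ/rᵢ.
Distances from the field point to each charge: r₁ = 0.866 m, r₂ = 1.64 m.
V = k[(-9.40×10⁻⁶)/(0.866) + (-2.58×10⁻⁶)/(1.64)] = -1.12×10⁵ V.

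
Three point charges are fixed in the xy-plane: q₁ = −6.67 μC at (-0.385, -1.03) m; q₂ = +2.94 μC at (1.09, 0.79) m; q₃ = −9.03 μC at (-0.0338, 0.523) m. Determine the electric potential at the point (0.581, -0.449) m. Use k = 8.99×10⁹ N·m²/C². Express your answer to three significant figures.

The total potential is the scalar sum of each charge's contribution, V = Σ kqᵢ/rᵢ.
Distances from the field point to each charge: r₁ = 1.13 m, r₂ = 1.34 m, r₃ = 1.15 m.
V = k[(-6.67×10⁻⁶)/(1.13) + (2.94×10⁻⁶)/(1.34) + (-9.03×10⁻⁶)/(1.15)] = -1.04×10⁵ V.

-1.04×10⁵ V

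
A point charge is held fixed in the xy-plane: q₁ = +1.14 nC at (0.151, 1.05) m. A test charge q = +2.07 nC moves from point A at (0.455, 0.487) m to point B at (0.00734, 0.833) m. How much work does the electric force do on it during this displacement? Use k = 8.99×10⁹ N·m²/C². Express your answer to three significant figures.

-4.84×10⁻⁸ J

The work done by the electric force is W_field = −ΔU = −q(V_B − V_A) = q(V_A − V_B).
At A: distance to the source charge is 0.640 m; V_A = kq₁/r = 16.0 V.
At B: distance to the source charge is 0.260 m; V_B = kq₁/r = 39.4 V.
ΔV = V_B − V_A = 23.4 V.
W_field = −qΔV = −(2.07×10⁻⁹ C)(23.4 V) = -4.84×10⁻⁸ J.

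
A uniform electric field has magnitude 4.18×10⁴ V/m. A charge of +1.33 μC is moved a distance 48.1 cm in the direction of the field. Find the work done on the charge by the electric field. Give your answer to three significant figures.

The potential change for a displacement 48.1 cm in the direction of the field is ΔV = −Ed = -2.01×10⁴ V.
W_field = −qΔV = 0.0267 J.

0.0267 J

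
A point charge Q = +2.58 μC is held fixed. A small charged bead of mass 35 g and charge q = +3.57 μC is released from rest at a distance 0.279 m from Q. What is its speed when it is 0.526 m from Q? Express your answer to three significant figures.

Only the electrostatic force acts, so mechanical energy is conserved: ½mv² = U₁ − U₂ = kQq(1/r₁ − 1/r₂).
U₁ − U₂ = (8.99×10⁹ N·m²/C²)(2.58×10⁻⁶ C)(3.57×10⁻⁶ C)(1/0.279 − 1/0.526) = 0.139 J.
v = √(2·0.139/0.0350) = 2.82 m/s.

2.82 m/s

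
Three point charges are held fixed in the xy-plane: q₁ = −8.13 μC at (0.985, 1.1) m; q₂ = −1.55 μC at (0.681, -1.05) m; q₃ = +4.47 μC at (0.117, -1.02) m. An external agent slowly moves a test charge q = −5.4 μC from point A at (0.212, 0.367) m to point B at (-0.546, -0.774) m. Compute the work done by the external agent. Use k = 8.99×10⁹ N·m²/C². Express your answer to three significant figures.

For quasistatic motion the external work equals the change in potential energy: W_ext = qΔV = q(V_B − V_A).
At A: distances to the source charges are 1.07 m, 1.49 m, 1.39 m; V_A = Σ kqᵢ/rᵢ = -4.90×10⁴ V.
At B: distances to the source charges are 2.42 m, 1.26 m, 0.707 m; V_B = Σ kqᵢ/rᵢ = 1.55×10⁴ V.
ΔV = V_B − V_A = 6.46×10⁴ V.
W_ext = qΔV = (-5.40×10⁻⁶ C)(6.46×10⁴ V) = -0.349 J.

-0.349 J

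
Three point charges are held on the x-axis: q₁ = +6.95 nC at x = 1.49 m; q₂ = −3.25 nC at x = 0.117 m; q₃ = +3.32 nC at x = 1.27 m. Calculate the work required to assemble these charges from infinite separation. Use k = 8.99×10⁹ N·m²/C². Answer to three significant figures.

The work to assemble the configuration equals its total potential energy, U = Σ kqᵢqⱼ/rᵢⱼ over all pairs.
Pair separations: r₁₂ = 1.37 m, r₁₃ = 0.220 m, r₂₃ = 1.15 m.
U = (-1.48×10⁻⁷) + (9.43×10⁻⁷) + (-8.41×10⁻⁸) = 7.11×10⁻⁷ J.

7.11×10⁻⁷ J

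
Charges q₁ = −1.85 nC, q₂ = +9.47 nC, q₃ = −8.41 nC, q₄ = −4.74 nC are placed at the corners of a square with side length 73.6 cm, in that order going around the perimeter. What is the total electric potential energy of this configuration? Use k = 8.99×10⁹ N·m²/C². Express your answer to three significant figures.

-8.46×10⁻⁷ J

The work to assemble the configuration equals its total potential energy, U = Σ kqᵢqⱼ/rᵢⱼ over all pairs.
The four side pairs have separation 0.736 m and the two diagonal pairs 1.04 m.
Summing all 6 pair terms gives U = -8.46×10⁻⁷ J.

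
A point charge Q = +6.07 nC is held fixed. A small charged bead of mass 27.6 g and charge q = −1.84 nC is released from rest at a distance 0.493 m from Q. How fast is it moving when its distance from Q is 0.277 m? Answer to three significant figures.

3.39×10⁻³ m/s

Only the electrostatic force acts, so mechanical energy is conserved: ½mv² = U₁ − U₂ = kQq(1/r₁ − 1/r₂).
U₁ − U₂ = (8.99×10⁹ N·m²/C²)(6.07×10⁻⁹ C)(-1.84×10⁻⁹ C)(1/0.493 − 1/0.277) = 1.59×10⁻⁷ J.
v = √(2·1.59×10⁻⁷/0.0276) = 3.39×10⁻³ m/s.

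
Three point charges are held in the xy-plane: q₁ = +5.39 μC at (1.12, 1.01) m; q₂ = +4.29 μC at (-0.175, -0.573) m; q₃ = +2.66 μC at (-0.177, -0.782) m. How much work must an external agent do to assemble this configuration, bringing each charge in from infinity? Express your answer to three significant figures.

0.651 J

The assembly work is the sum of pairwise potential energies, U = Σ_{i<j} kqᵢqⱼ/rᵢⱼ.
Pair separations: r₁₂ = 2.05 m, r₁₃ = 2.21 m, r₂₃ = 0.209 m.
U = (0.102) + (0.0583) + (0.491) = 0.651 J.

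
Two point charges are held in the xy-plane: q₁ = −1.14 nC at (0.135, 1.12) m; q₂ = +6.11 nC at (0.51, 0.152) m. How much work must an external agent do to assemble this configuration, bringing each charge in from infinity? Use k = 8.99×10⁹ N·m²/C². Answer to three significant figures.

-6.03×10⁻⁸ J

The assembly work is the sum of pairwise potential energies, U = Σ_{i<j} kqᵢqⱼ/rᵢⱼ.
Pair separations: r₁₂ = 1.04 m.
U = (-6.03×10⁻⁸) = -6.03×10⁻⁸ J.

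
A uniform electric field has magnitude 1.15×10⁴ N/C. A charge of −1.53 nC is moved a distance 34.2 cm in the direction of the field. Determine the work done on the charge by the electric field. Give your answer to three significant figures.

-6.02×10⁻⁶ J

The potential change for a displacement 34.2 cm in the direction of the field is ΔV = −Ed = -3930 V.
W_field = −qΔV = -6.02×10⁻⁶ J.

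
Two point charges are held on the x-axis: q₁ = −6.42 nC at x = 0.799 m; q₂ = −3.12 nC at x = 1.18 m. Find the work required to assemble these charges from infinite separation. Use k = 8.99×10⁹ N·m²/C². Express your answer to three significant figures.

4.73×10⁻⁷ J

The work to assemble the configuration equals its total potential energy, U = Σ kqᵢqⱼ/rᵢⱼ over all pairs.
Pair separations: r₁₂ = 0.381 m.
U = (4.73×10⁻⁷) = 4.73×10⁻⁷ J.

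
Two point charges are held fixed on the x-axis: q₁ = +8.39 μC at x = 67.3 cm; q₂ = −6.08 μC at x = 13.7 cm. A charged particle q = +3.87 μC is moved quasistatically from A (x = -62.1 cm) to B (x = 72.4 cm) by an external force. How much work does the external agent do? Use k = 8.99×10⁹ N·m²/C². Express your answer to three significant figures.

5.42 J

For quasistatic motion the external work equals the change in potential energy: W_ext = qΔV = q(V_B − V_A).
At A: distances to the source charges are 1.29 m, 0.758 m; V_A = Σ kqᵢ/rᵢ = -1.38×10⁴ V.
At B: distances to the source charges are 0.0510 m, 0.587 m; V_B = Σ kqᵢ/rᵢ = 1.39×10⁶ V.
ΔV = V_B − V_A = 1.40×10⁶ V.
W_ext = qΔV = (3.87×10⁻⁶ C)(1.40×10⁶ V) = 5.42 J.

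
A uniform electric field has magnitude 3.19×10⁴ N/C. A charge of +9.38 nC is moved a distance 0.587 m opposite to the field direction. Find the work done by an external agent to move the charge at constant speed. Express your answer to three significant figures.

1.76×10⁻⁴ J

The potential change for a displacement 0.587 m opposite to the field direction is ΔV = +Ed = 1.87×10⁴ V.
W_ext = qΔV = 1.76×10⁻⁴ J.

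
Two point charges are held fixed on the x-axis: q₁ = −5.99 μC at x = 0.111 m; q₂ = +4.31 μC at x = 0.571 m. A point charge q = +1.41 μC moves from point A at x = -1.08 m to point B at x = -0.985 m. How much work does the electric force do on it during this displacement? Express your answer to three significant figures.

3.51×10⁻³ J

The work done by the electric force is W_field = −ΔU = −q(V_B − V_A) = q(V_A − V_B).
At A: distances to the source charges are 1.19 m, 1.65 m; V_A = Σ kqᵢ/rᵢ = -2.17×10⁴ V.
At B: distances to the source charges are 1.10 m, 1.56 m; V_B = Σ kqᵢ/rᵢ = -2.42×10⁴ V.
ΔV = V_B − V_A = -2490 V.
W_field = −qΔV = −(1.41×10⁻⁶ C)(-2490 V) = 3.51×10⁻³ J.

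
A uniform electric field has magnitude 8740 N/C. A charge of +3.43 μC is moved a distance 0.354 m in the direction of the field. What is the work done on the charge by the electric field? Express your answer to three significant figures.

0.0106 J

The potential change for a displacement 0.354 m in the direction of the field is ΔV = −Ed = -3090 V.
W_field = −qΔV = 0.0106 J.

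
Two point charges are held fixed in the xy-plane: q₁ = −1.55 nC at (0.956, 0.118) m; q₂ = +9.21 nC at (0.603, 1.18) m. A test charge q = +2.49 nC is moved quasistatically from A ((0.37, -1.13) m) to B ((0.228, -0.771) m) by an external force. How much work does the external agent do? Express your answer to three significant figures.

9.94×10⁻⁹ J

For quasistatic motion the external work equals the change in potential energy: W_ext = qΔV = q(V_B − V_A).
At A: distances to the source charges are 1.38 m, 2.32 m; V_A = Σ kqᵢ/rᵢ = 25.6 V.
At B: distances to the source charges are 1.15 m, 1.99 m; V_B = Σ kqᵢ/rᵢ = 29.5 V.
ΔV = V_B − V_A = 3.99 V.
W_ext = qΔV = (2.49×10⁻⁹ C)(3.99 V) = 9.94×10⁻⁹ J.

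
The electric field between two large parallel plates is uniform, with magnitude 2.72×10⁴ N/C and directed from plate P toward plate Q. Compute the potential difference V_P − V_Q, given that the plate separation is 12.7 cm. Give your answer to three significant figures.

In a uniform field, potential decreases in the direction of E: ΔV = −E·d for a displacement d parallel to E.
Going from Q to P is a displacement of 12.7 cm opposite to the field, so V_P − V_Q = +Ed = 3450 V.

3450 V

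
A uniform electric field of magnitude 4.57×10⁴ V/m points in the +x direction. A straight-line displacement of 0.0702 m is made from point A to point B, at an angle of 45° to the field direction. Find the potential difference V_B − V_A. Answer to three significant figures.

-2270 V

Only the component of displacement along E changes the potential: ΔV = −E·d·cosθ.
ΔV = −(4.57×10⁴ V/m)(0.0702 m)cos45° = -2270 V.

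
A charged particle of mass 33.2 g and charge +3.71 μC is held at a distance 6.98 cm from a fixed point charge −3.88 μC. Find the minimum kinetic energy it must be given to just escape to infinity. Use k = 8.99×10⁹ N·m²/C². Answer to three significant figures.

1.85 J

To just escape, total mechanical energy must reach zero at infinity: ½mv²_min + U = 0, so ½mv²_min = −U = |kQq|/r.
|U| = |kQq|/r = (8.99×10⁹ N·m²/C²)(3.88×10⁻⁶)(3.71×10⁻⁶)/(0.0698) = 1.85 J.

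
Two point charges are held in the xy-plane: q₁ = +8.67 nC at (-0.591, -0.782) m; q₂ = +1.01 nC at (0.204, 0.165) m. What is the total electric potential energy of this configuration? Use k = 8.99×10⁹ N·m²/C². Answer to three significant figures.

6.37×10⁻⁸ J

The work to assemble the configuration equals its total potential energy, U = Σ kqᵢqⱼ/rᵢⱼ over all pairs.
Pair separations: r₁₂ = 1.24 m.
U = (6.37×10⁻⁸) = 6.37×10⁻⁸ J.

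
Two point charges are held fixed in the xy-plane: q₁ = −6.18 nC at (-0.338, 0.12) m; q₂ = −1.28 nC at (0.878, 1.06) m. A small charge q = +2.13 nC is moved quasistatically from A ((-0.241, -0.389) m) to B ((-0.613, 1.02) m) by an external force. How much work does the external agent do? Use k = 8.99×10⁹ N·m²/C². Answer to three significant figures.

For quasistatic motion the external work equals the change in potential energy: W_ext = qΔV = q(V_B − V_A).
At A: distances to the source charges are 0.518 m, 1.83 m; V_A = Σ kqᵢ/rᵢ = -114 V.
At B: distances to the source charges are 0.941 m, 1.49 m; V_B = Σ kqᵢ/rᵢ = -66.8 V.
ΔV = V_B − V_A = 46.8 V.
W_ext = qΔV = (2.13×10⁻⁹ C)(46.8 V) = 9.96×10⁻⁸ J.

9.96×10⁻⁸ J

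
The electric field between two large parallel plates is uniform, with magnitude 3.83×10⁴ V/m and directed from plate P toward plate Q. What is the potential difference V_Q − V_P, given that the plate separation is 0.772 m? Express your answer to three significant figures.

In a uniform field, potential decreases in the direction of E: ΔV = −E·d for a displacement d parallel to E.
Going from P to Q is a displacement of 0.772 m along the field, so V_Q − V_P = −Ed = -2.96×10⁴ V.

-2.96×10⁴ V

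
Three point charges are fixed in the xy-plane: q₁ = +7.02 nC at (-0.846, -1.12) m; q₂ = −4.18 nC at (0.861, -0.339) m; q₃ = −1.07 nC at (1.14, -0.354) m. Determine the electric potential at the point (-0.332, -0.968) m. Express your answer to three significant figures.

Electric potential is a scalar, so the contributions from each charge add algebraically: V = Σ kqᵢ/rᵢ.
Distances from the field point to each charge: r₁ = 0.536 m, r₂ = 1.35 m, r₃ = 1.59 m.
V = k[(7.02×10⁻⁹)/(0.536) + (-4.18×10⁻⁹)/(1.35) + (-1.07×10⁻⁹)/(1.59)] = 83.8 V.

83.8 V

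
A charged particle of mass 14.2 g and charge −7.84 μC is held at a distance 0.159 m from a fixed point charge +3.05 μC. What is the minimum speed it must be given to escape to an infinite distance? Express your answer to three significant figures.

To just escape, total mechanical energy must reach zero at infinity: ½mv²_min + U = 0, so ½mv²_min = −U = |kQq|/r.
|U| = |kQq|/r = (8.99×10⁹ N·m²/C²)(3.05×10⁻⁶)(7.84×10⁻⁶)/(0.159) = 1.35 J.
v_min = √(2|U|/m) = √(2·1.35/0.0142) = 13.8 m/s.

13.8 m/s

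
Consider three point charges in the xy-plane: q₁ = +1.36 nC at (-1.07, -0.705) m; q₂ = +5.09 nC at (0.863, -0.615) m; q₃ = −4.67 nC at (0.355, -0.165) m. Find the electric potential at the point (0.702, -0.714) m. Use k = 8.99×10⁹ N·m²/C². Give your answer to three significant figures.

The total potential is the scalar sum of each charge's contribution, V = Σ kqᵢ/rᵢ.
Distances from the field point to each charge: r₁ = 1.77 m, r₂ = 0.189 m, r₃ = 0.649 m.
V = k[(1.36×10⁻⁹)/(1.77) + (5.09×10⁻⁹)/(0.189) + (-4.67×10⁻⁹)/(0.649)] = 184 V.

184 V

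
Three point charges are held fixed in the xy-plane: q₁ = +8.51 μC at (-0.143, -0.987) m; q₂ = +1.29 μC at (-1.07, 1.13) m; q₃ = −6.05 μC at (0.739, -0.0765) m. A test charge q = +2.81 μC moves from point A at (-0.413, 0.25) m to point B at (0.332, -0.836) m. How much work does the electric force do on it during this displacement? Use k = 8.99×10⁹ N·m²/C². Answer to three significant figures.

-0.196 J

The work done by the electric force is W_field = −ΔU = −q(V_B − V_A) = q(V_A − V_B).
At A: distances to the source charges are 1.27 m, 1.10 m, 1.20 m; V_A = Σ kqᵢ/rᵢ = 2.56×10⁴ V.
At B: distances to the source charges are 0.498 m, 2.41 m, 0.862 m; V_B = Σ kqᵢ/rᵢ = 9.52×10⁴ V.
ΔV = V_B − V_A = 6.96×10⁴ V.
W_field = −qΔV = −(2.81×10⁻⁶ C)(6.96×10⁴ V) = -0.196 J.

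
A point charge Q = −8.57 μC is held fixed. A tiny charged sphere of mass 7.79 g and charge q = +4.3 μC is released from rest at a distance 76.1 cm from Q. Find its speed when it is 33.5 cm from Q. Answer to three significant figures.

11.9 m/s

Only the electrostatic force acts, so mechanical energy is conserved: ½mv² = U₁ − U₂ = kQq(1/r₁ − 1/r₂).
U₁ − U₂ = (8.99×10⁹ N·m²/C²)(-8.57×10⁻⁶ C)(4.30×10⁻⁶ C)(1/0.761 − 1/0.335) = 0.554 J.
v = √(2·0.554/7.79×10⁻³) = 11.9 m/s.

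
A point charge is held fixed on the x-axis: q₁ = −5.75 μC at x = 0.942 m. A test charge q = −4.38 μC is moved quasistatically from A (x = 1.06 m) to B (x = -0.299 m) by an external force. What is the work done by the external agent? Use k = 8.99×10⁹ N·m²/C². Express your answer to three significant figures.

-1.74 J

For quasistatic motion the external work equals the change in potential energy: W_ext = qΔV = q(V_B − V_A).
At A: distance to the source charge is 0.118 m; V_A = kq₁/r = -4.38×10⁵ V.
At B: distance to the source charge is 1.24 m; V_B = kq₁/r = -4.17×10⁴ V.
ΔV = V_B − V_A = 3.96×10⁵ V.
W_ext = qΔV = (-4.38×10⁻⁶ C)(3.96×10⁵ V) = -1.74 J.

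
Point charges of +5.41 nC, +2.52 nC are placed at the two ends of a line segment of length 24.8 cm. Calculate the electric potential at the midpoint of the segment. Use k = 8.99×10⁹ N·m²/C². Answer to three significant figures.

The total potential is the scalar sum of each charge's contribution, V = Σ kqᵢ/rᵢ.
Each charge is 0.124 m from the midpoint.
V = k[(5.41×10⁻⁹)/(0.124) + (2.52×10⁻⁹)/(0.124)] = 575 V.

575 V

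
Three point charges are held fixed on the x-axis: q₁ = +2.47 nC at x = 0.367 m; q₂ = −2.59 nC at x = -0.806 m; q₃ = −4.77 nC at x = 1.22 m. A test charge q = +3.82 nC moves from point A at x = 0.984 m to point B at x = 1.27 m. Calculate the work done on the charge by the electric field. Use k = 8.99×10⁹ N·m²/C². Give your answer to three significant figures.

The work done by the electric force is W_field = −ΔU = −q(V_B − V_A) = q(V_A − V_B).
At A: distances to the source charges are 0.617 m, 1.79 m, 0.236 m; V_A = Σ kqᵢ/rᵢ = -159 V.
At B: distances to the source charges are 0.903 m, 2.08 m, 0.0500 m; V_B = Σ kqᵢ/rᵢ = -844 V.
ΔV = V_B − V_A = -686 V.
W_field = −qΔV = −(3.82×10⁻⁹ C)(-686 V) = 2.62×10⁻⁶ J.

2.62×10⁻⁶ J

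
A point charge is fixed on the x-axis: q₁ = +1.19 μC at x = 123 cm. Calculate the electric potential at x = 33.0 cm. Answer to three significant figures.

The total potential is the scalar sum of each charge's contribution, V = Σ kqᵢ/rᵢ.
V = k[(1.19×10⁻⁶)/(0.900)] = 1.19×10⁴ V.

1.19×10⁴ V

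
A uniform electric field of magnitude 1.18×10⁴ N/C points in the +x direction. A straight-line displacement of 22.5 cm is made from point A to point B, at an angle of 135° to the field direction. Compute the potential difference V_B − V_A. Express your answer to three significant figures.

Only the component of displacement along E changes the potential: ΔV = −E·d·cosθ.
ΔV = −(1.18×10⁴ V/m)(0.225 m)cos135° = 1880 V.

1880 V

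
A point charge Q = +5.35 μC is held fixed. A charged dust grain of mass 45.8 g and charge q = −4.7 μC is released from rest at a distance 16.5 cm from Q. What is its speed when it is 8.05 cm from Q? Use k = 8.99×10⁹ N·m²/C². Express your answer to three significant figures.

7.92 m/s

Only the electrostatic force acts, so mechanical energy is conserved: ½mv² = U₁ − U₂ = kQq(1/r₁ − 1/r₂).
U₁ − U₂ = (8.99×10⁹ N·m²/C²)(5.35×10⁻⁶ C)(-4.70×10⁻⁶ C)(1/0.165 − 1/0.0805) = 1.44 J.
v = √(2·1.44/0.0458) = 7.92 m/s.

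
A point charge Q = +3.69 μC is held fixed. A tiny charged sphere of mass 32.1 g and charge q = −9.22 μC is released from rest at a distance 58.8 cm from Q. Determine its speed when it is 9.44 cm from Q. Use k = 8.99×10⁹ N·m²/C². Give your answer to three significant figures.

Only the electrostatic force acts, so mechanical energy is conserved: ½mv² = U₁ − U₂ = kQq(1/r₁ − 1/r₂).
U₁ − U₂ = (8.99×10⁹ N·m²/C²)(3.69×10⁻⁶ C)(-9.22×10⁻⁶ C)(1/0.588 − 1/0.0944) = 2.72 J.
v = √(2·2.72/0.0321) = 13.0 m/s.

13.0 m/s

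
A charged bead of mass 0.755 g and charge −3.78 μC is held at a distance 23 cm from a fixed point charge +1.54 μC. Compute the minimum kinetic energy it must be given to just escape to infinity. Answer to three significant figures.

0.228 J

To just escape, total mechanical energy must reach zero at infinity: ½mv²_min + U = 0, so ½mv²_min = −U = |kQq|/r.
|U| = |kQq|/r = (8.99×10⁹ N·m²/C²)(1.54×10⁻⁶)(3.78×10⁻⁶)/(0.230) = 0.228 J.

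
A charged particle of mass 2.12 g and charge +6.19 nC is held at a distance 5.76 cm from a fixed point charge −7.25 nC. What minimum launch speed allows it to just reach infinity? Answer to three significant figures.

0.0813 m/s

To just escape, total mechanical energy must reach zero at infinity: ½mv²_min + U = 0, so ½mv²_min = −U = |kQq|/r.
|U| = |kQq|/r = (8.99×10⁹ N·m²/C²)(7.25×10⁻⁹)(6.19×10⁻⁹)/(0.0576) = 7.00×10⁻⁶ J.
v_min = √(2|U|/m) = √(2·7.00×10⁻⁶/2.12×10⁻³) = 0.0813 m/s.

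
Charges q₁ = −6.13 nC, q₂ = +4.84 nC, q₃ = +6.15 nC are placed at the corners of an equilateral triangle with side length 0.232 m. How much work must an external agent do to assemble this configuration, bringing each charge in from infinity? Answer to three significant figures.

The work to assemble the configuration equals its total potential energy, U = Σ kqᵢqⱼ/rᵢⱼ over all pairs.
All three pair separations equal the side length, 0.232 m.
U = (-1.15×10⁻⁶) + (-1.46×10⁻⁶) + (1.15×10⁻⁶) = -1.46×10⁻⁶ J.

-1.46×10⁻⁶ J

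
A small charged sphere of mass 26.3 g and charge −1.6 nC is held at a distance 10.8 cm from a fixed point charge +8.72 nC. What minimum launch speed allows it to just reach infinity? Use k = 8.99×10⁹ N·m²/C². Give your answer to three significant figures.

To just escape, total mechanical energy must reach zero at infinity: ½mv²_min + U = 0, so ½mv²_min = −U = |kQq|/r.
|U| = |kQq|/r = (8.99×10⁹ N·m²/C²)(8.72×10⁻⁹)(1.60×10⁻⁹)/(0.108) = 1.16×10⁻⁶ J.
v_min = √(2|U|/m) = √(2·1.16×10⁻⁶/0.0263) = 9.40×10⁻³ m/s.

9.40×10⁻³ m/s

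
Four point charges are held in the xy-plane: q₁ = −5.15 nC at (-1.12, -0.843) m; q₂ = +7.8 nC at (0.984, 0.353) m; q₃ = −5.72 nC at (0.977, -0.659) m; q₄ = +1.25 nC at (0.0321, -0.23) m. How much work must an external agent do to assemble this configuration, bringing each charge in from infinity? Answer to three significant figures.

The work to assemble the configuration equals its total potential energy, U = Σ kqᵢqⱼ/rᵢⱼ over all pairs.
Pair separations: r₁₂ = 2.42 m, r₁₃ = 2.11 m, r₁₄ = 1.31 m, r₂₃ = 1.01 m, r₂₄ = 1.12 m, r₃₄ = 1.04 m.
Summing all 6 pair terms gives U = -4.48×10⁻⁷ J.

-4.48×10⁻⁷ J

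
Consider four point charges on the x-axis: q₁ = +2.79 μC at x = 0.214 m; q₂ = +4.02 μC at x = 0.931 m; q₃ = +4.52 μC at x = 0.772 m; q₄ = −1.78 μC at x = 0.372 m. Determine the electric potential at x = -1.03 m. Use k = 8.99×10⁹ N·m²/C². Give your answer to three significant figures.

4.97×10⁴ V

Electric potential is a scalar, so the contributions from each charge add algebraically: V = Σ kqᵢ/rᵢ.
Distances from the field point to each charge: r₁ = 1.24 m, r₂ = 1.96 m, r₃ = 1.80 m, r₄ = 1.40 m.
V = k[(2.79×10⁻⁶)/(1.24) + (4.02×10⁻⁶)/(1.96) + (4.52×10⁻⁶)/(1.80) + (-1.78×10⁻⁶)/(1.40)] = 4.97×10⁴ V.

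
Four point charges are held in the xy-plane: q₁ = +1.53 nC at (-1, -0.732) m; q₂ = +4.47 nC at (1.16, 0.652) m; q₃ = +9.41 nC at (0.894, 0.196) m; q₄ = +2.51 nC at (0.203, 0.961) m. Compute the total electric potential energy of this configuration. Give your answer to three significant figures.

1.12×10⁻⁶ J

The work to assemble the configuration equals its total potential energy, U = Σ kqᵢqⱼ/rᵢⱼ over all pairs.
Pair separations: r₁₂ = 2.57 m, r₁₃ = 2.11 m, r₁₄ = 2.08 m, r₂₃ = 0.528 m, r₂₄ = 1.01 m, r₃₄ = 1.03 m.
Summing all 6 pair terms gives U = 1.12×10⁻⁶ J.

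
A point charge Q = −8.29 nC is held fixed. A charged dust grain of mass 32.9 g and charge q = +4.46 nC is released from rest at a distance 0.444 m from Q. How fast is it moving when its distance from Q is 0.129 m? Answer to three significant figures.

Only the electrostatic force acts, so mechanical energy is conserved: ½mv² = U₁ − U₂ = kQq(1/r₁ − 1/r₂).
U₁ − U₂ = (8.99×10⁹ N·m²/C²)(-8.29×10⁻⁹ C)(4.46×10⁻⁹ C)(1/0.444 − 1/0.129) = 1.83×10⁻⁶ J.
v = √(2·1.83×10⁻⁶/0.0329) = 0.0105 m/s.

0.0105 m/s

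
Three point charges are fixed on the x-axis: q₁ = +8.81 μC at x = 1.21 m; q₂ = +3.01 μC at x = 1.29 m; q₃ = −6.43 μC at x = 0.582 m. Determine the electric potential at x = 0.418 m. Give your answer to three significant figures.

The total potential is the scalar sum of each charge's contribution, V = Σ kqᵢ/rᵢ.
Distances from the field point to each charge: r₁ = 0.792 m, r₂ = 0.872 m, r₃ = 0.164 m.
V = k[(8.81×10⁻⁶)/(0.792) + (3.01×10⁻⁶)/(0.872) + (-6.43×10⁻⁶)/(0.164)] = -2.21×10⁵ V.

-2.21×10⁵ V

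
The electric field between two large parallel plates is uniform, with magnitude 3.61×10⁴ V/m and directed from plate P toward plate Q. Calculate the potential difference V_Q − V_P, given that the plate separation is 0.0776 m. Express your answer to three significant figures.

In a uniform field, potential decreases in the direction of E: ΔV = −E·d for a displacement d parallel to E.
Going from P to Q is a displacement of 0.0776 m along the field, so V_Q − V_P = −Ed = -2800 V.

-2800 V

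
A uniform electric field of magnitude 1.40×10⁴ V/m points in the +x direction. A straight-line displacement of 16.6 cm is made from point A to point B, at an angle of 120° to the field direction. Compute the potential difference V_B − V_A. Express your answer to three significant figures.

1160 V

Only the component of displacement along E changes the potential: ΔV = −E·d·cosθ.
ΔV = −(1.40×10⁴ V/m)(0.166 m)cos120° = 1160 V.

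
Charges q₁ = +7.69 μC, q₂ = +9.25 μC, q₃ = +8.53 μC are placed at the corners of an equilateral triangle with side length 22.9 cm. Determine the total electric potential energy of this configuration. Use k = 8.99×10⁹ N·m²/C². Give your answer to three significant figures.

The assembly work is the sum of pairwise potential energies, U = Σ_{i<j} kqᵢqⱼ/rᵢⱼ.
All three pair separations equal the side length, 0.229 m.
U = (2.79) + (2.58) + (3.10) = 8.47 J.

8.47 J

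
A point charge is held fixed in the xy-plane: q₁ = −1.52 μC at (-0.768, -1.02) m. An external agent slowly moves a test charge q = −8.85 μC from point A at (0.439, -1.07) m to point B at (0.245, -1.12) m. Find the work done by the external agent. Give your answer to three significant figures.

For quasistatic motion the external work equals the change in potential energy: W_ext = qΔV = q(V_B − V_A).
At A: distance to the source charge is 1.21 m; V_A = kq₁/r = -1.13×10⁴ V.
At B: distance to the source charge is 1.02 m; V_B = kq₁/r = -1.34×10⁴ V.
ΔV = V_B − V_A = -2110 V.
W_ext = qΔV = (-8.85×10⁻⁶ C)(-2110 V) = 0.0187 J.

0.0187 J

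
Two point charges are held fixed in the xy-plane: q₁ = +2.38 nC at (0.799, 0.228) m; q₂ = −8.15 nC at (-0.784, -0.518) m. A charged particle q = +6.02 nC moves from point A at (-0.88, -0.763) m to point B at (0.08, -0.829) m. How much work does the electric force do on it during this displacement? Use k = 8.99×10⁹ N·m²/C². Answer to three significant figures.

The work done by the electric force is W_field = −ΔU = −q(V_B − V_A) = q(V_A − V_B).
At A: distances to the source charges are 1.95 m, 0.263 m; V_A = Σ kqᵢ/rᵢ = -267 V.
At B: distances to the source charges are 1.28 m, 0.918 m; V_B = Σ kqᵢ/rᵢ = -63.1 V.
ΔV = V_B − V_A = 204 V.
W_field = −qΔV = −(6.02×10⁻⁹ C)(204 V) = -1.23×10⁻⁶ J.

-1.23×10⁻⁶ J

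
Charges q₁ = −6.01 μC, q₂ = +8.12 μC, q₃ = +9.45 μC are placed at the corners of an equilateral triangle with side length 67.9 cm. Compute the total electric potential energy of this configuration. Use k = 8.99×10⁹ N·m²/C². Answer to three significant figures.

The work to assemble the configuration equals its total potential energy, U = Σ kqᵢqⱼ/rᵢⱼ over all pairs.
All three pair separations equal the side length, 0.679 m.
U = (-0.646) + (-0.752) + (1.02) = -0.382 J.

-0.382 J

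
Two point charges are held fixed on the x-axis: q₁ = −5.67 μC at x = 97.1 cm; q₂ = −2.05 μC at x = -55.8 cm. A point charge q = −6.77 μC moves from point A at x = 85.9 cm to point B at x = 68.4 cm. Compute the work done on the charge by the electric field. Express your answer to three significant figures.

1.87 J

The work done by the electric force is W_field = −ΔU = −q(V_B − V_A) = q(V_A − V_B).
At A: distances to the source charges are 0.112 m, 1.42 m; V_A = Σ kqᵢ/rᵢ = -4.68×10⁵ V.
At B: distances to the source charges are 0.287 m, 1.24 m; V_B = Σ kqᵢ/rᵢ = -1.92×10⁵ V.
ΔV = V_B − V_A = 2.76×10⁵ V.
W_field = −qΔV = −(-6.77×10⁻⁶ C)(2.76×10⁵ V) = 1.87 J.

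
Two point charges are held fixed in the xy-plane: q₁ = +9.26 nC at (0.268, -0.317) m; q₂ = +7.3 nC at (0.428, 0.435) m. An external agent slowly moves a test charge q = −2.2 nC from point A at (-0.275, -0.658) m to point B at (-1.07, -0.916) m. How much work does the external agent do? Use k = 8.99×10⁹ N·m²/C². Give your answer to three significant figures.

2.00×10⁻⁷ J

For quasistatic motion the external work equals the change in potential energy: W_ext = qΔV = q(V_B − V_A).
At A: distances to the source charges are 0.641 m, 1.30 m; V_A = Σ kqᵢ/rᵢ = 180 V.
At B: distances to the source charges are 1.47 m, 2.02 m; V_B = Σ kqᵢ/rᵢ = 89.3 V.
ΔV = V_B − V_A = -91.0 V.
W_ext = qΔV = (-2.20×10⁻⁹ C)(-91.0 V) = 2.00×10⁻⁷ J.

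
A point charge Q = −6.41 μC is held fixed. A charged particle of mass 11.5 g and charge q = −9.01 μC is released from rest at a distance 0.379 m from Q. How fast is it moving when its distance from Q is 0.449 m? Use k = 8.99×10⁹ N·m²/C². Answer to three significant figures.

Only the electrostatic force acts, so mechanical energy is conserved: ½mv² = U₁ − U₂ = kQq(1/r₁ − 1/r₂).
U₁ − U₂ = (8.99×10⁹ N·m²/C²)(-6.41×10⁻⁶ C)(-9.01×10⁻⁶ C)(1/0.379 − 1/0.449) = 0.214 J.
v = √(2·0.214/0.0115) = 6.09 m/s.

6.09 m/s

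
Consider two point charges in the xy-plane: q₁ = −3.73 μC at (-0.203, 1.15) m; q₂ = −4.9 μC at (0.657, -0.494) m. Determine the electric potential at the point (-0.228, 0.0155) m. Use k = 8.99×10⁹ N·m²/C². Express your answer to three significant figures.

The total potential is the scalar sum of each charge's contribution, V = Σ kqᵢ/rᵢ.
Distances from the field point to each charge: r₁ = 1.13 m, r₂ = 1.02 m.
V = k[(-3.73×10⁻⁶)/(1.13) + (-4.90×10⁻⁶)/(1.02)] = -7.27×10⁴ V.

-7.27×10⁴ V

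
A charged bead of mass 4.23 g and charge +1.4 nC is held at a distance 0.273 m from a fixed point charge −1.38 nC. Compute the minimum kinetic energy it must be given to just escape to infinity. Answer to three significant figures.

To just escape, total mechanical energy must reach zero at infinity: ½mv²_min + U = 0, so ½mv²_min = −U = |kQq|/r.
|U| = |kQq|/r = (8.99×10⁹ N·m²/C²)(1.38×10⁻⁹)(1.40×10⁻⁹)/(0.273) = 6.36×10⁻⁸ J.

6.36×10⁻⁸ J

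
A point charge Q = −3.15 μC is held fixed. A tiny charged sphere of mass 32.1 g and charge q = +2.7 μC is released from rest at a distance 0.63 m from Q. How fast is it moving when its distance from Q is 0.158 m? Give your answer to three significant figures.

4.75 m/s

Only the electrostatic force acts, so mechanical energy is conserved: ½mv² = U₁ − U₂ = kQq(1/r₁ − 1/r₂).
U₁ − U₂ = (8.99×10⁹ N·m²/C²)(-3.15×10⁻⁶ C)(2.70×10⁻⁶ C)(1/0.630 − 1/0.158) = 0.363 J.
v = √(2·0.363/0.0321) = 4.75 m/s.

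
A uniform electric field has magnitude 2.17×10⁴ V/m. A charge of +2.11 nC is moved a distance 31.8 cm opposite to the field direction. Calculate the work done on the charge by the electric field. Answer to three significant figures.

The potential change for a displacement 31.8 cm opposite to the field direction is ΔV = +Ed = 6900 V.
W_field = −qΔV = -1.46×10⁻⁵ J.

-1.46×10⁻⁵ J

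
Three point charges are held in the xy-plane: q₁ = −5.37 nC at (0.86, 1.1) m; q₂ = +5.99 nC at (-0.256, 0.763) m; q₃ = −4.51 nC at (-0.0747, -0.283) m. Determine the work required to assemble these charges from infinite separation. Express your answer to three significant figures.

The work to assemble the configuration equals its total potential energy, U = Σ kqᵢqⱼ/rᵢⱼ over all pairs.
Pair separations: r₁₂ = 1.17 m, r₁₃ = 1.67 m, r₂₃ = 1.06 m.
U = (-2.48×10⁻⁷) + (1.30×10⁻⁷) + (-2.29×10⁻⁷) = -3.46×10⁻⁷ J.

-3.46×10⁻⁷ J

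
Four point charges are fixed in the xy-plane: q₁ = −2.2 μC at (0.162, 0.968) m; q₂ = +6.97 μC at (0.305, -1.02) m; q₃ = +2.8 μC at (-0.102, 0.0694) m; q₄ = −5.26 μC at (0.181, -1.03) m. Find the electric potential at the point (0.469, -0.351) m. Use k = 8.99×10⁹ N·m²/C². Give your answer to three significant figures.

4.78×10⁴ V

The total potential is the scalar sum of each charge's contribution, V = Σ kqᵢ/rᵢ.
Distances from the field point to each charge: r₁ = 1.35 m, r₂ = 0.689 m, r₃ = 0.709 m, r₄ = 0.738 m.
V = k[(-2.20×10⁻⁶)/(1.35) + (6.97×10⁻⁶)/(0.689) + (2.80×10⁻⁶)/(0.709) + (-5.26×10⁻⁶)/(0.738)] = 4.78×10⁴ V.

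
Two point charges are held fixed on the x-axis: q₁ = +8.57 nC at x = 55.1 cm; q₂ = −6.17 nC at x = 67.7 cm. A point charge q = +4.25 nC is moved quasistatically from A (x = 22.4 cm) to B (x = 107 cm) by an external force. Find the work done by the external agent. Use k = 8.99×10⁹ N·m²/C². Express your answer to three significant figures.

For quasistatic motion the external work equals the change in potential energy: W_ext = qΔV = q(V_B − V_A).
At A: distances to the source charges are 0.327 m, 0.453 m; V_A = Σ kqᵢ/rᵢ = 113 V.
At B: distances to the source charges are 0.519 m, 0.393 m; V_B = Σ kqᵢ/rᵢ = 7.31 V.
ΔV = V_B − V_A = -106 V.
W_ext = qΔV = (4.25×10⁻⁹ C)(-106 V) = -4.50×10⁻⁷ J.

-4.50×10⁻⁷ J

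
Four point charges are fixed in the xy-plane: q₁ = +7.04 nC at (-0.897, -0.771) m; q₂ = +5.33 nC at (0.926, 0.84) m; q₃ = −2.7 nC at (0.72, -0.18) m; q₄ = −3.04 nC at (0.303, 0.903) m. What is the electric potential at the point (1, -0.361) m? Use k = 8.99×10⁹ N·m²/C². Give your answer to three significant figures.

The total potential is the scalar sum of each charge's contribution, V = Σ kqᵢ/rᵢ.
Distances from the field point to each charge: r₁ = 1.94 m, r₂ = 1.20 m, r₃ = 0.333 m, r₄ = 1.44 m.
V = k[(7.04×10⁻⁹)/(1.94) + (5.33×10⁻⁹)/(1.20) + (-2.70×10⁻⁹)/(0.333) + (-3.04×10⁻⁹)/(1.44)] = -19.3 V.

-19.3 V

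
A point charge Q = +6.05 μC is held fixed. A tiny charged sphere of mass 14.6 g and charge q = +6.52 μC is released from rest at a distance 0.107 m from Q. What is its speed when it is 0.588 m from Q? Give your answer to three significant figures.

19.3 m/s

Only the electrostatic force acts, so mechanical energy is conserved: ½mv² = U₁ − U₂ = kQq(1/r₁ − 1/r₂).
U₁ − U₂ = (8.99×10⁹ N·m²/C²)(6.05×10⁻⁶ C)(6.52×10⁻⁶ C)(1/0.107 − 1/0.588) = 2.71 J.
v = √(2·2.71/0.0146) = 19.3 m/s.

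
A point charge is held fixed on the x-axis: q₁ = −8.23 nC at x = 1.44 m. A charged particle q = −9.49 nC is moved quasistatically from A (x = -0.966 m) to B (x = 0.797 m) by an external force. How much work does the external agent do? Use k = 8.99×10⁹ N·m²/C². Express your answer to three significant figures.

For quasistatic motion the external work equals the change in potential energy: W_ext = qΔV = q(V_B − V_A).
At A: distance to the source charge is 2.41 m; V_A = kq₁/r = -30.8 V.
At B: distance to the source charge is 0.643 m; V_B = kq₁/r = -115 V.
ΔV = V_B − V_A = -84.3 V.
W_ext = qΔV = (-9.49×10⁻⁹ C)(-84.3 V) = 8.00×10⁻⁷ J.

8.00×10⁻⁷ J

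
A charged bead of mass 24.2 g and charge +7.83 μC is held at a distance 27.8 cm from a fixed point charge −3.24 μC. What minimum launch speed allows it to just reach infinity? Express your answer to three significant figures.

To just escape, total mechanical energy must reach zero at infinity: ½mv²_min + U = 0, so ½mv²_min = −U = |kQq|/r.
|U| = |kQq|/r = (8.99×10⁹ N·m²/C²)(3.24×10⁻⁶)(7.83×10⁻⁶)/(0.278) = 0.820 J.
v_min = √(2|U|/m) = √(2·0.820/0.0242) = 8.23 m/s.

8.23 m/s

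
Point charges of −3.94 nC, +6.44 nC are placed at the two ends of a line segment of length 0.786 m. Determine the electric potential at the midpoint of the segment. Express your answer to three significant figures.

57.2 V

The total potential is the scalar sum of each charge's contribution, V = Σ kqᵢ/rᵢ.
Each charge is 0.393 m from the midpoint.
V = k[(-3.94×10⁻⁹)/(0.393) + (6.44×10⁻⁹)/(0.393)] = 57.2 V.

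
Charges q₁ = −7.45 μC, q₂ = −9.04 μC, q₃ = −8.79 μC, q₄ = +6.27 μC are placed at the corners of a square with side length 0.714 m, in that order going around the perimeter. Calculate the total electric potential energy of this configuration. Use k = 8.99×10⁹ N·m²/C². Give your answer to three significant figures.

The assembly work is the sum of pairwise potential energies, U = Σ_{i<j} kqᵢqⱼ/rᵢⱼ.
The four side pairs have separation 0.714 m and the two diagonal pairs 1.01 m.
Summing all 6 pair terms gives U = 0.645 J.

0.645 J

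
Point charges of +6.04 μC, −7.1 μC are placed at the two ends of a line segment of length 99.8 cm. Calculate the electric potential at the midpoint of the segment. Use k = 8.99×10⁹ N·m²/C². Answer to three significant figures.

Electric potential is a scalar, so the contributions from each charge add algebraically: V = Σ kqᵢ/rᵢ.
Each charge is 0.499 m from the midpoint.
V = k[(6.04×10⁻⁶)/(0.499) + (-7.10×10⁻⁶)/(0.499)] = -1.91×10⁴ V.

-1.91×10⁴ V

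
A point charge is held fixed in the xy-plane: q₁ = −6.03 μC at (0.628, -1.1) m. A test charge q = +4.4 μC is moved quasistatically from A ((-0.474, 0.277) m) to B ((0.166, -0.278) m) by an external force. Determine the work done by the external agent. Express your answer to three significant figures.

-0.118 J

For quasistatic motion the external work equals the change in potential energy: W_ext = qΔV = q(V_B − V_A).
At A: distance to the source charge is 1.76 m; V_A = kq₁/r = -3.07×10⁴ V.
At B: distance to the source charge is 0.943 m; V_B = kq₁/r = -5.75×10⁴ V.
ΔV = V_B − V_A = -2.68×10⁴ V.
W_ext = qΔV = (4.40×10⁻⁶ C)(-2.68×10⁴ V) = -0.118 J.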